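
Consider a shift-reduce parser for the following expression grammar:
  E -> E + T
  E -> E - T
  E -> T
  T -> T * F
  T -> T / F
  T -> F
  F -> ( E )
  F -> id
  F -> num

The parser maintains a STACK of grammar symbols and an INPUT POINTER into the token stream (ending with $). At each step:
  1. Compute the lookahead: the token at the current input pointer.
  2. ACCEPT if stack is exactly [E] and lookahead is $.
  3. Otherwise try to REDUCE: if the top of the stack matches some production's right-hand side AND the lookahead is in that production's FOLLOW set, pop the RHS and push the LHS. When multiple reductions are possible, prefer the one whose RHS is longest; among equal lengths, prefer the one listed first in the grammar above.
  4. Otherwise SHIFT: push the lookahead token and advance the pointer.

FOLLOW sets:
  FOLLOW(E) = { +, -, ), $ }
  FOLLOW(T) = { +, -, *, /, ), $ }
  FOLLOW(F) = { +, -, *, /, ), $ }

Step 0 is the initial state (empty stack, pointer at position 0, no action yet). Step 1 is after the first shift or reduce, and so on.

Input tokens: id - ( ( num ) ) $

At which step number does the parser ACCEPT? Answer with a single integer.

Answer: 20

Derivation:
Step 1: shift id. Stack=[id] ptr=1 lookahead=- remaining=[- ( ( num ) ) $]
Step 2: reduce F->id. Stack=[F] ptr=1 lookahead=- remaining=[- ( ( num ) ) $]
Step 3: reduce T->F. Stack=[T] ptr=1 lookahead=- remaining=[- ( ( num ) ) $]
Step 4: reduce E->T. Stack=[E] ptr=1 lookahead=- remaining=[- ( ( num ) ) $]
Step 5: shift -. Stack=[E -] ptr=2 lookahead=( remaining=[( ( num ) ) $]
Step 6: shift (. Stack=[E - (] ptr=3 lookahead=( remaining=[( num ) ) $]
Step 7: shift (. Stack=[E - ( (] ptr=4 lookahead=num remaining=[num ) ) $]
Step 8: shift num. Stack=[E - ( ( num] ptr=5 lookahead=) remaining=[) ) $]
Step 9: reduce F->num. Stack=[E - ( ( F] ptr=5 lookahead=) remaining=[) ) $]
Step 10: reduce T->F. Stack=[E - ( ( T] ptr=5 lookahead=) remaining=[) ) $]
Step 11: reduce E->T. Stack=[E - ( ( E] ptr=5 lookahead=) remaining=[) ) $]
Step 12: shift ). Stack=[E - ( ( E )] ptr=6 lookahead=) remaining=[) $]
Step 13: reduce F->( E ). Stack=[E - ( F] ptr=6 lookahead=) remaining=[) $]
Step 14: reduce T->F. Stack=[E - ( T] ptr=6 lookahead=) remaining=[) $]
Step 15: reduce E->T. Stack=[E - ( E] ptr=6 lookahead=) remaining=[) $]
Step 16: shift ). Stack=[E - ( E )] ptr=7 lookahead=$ remaining=[$]
Step 17: reduce F->( E ). Stack=[E - F] ptr=7 lookahead=$ remaining=[$]
Step 18: reduce T->F. Stack=[E - T] ptr=7 lookahead=$ remaining=[$]
Step 19: reduce E->E - T. Stack=[E] ptr=7 lookahead=$ remaining=[$]
Step 20: accept. Stack=[E] ptr=7 lookahead=$ remaining=[$]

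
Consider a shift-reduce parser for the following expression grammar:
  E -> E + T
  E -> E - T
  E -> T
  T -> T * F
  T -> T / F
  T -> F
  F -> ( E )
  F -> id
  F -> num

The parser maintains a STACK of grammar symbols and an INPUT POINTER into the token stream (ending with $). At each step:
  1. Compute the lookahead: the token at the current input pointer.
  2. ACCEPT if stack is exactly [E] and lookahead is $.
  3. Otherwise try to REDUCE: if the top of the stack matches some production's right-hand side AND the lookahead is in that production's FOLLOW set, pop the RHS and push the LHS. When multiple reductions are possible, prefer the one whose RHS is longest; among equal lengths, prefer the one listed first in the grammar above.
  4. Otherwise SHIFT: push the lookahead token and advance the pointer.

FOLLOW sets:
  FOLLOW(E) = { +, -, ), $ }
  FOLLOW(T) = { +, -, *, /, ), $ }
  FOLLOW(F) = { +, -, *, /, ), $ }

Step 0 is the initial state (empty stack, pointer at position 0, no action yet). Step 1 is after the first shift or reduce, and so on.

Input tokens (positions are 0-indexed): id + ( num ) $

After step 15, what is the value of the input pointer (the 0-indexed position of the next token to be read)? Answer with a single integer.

Step 1: shift id. Stack=[id] ptr=1 lookahead=+ remaining=[+ ( num ) $]
Step 2: reduce F->id. Stack=[F] ptr=1 lookahead=+ remaining=[+ ( num ) $]
Step 3: reduce T->F. Stack=[T] ptr=1 lookahead=+ remaining=[+ ( num ) $]
Step 4: reduce E->T. Stack=[E] ptr=1 lookahead=+ remaining=[+ ( num ) $]
Step 5: shift +. Stack=[E +] ptr=2 lookahead=( remaining=[( num ) $]
Step 6: shift (. Stack=[E + (] ptr=3 lookahead=num remaining=[num ) $]
Step 7: shift num. Stack=[E + ( num] ptr=4 lookahead=) remaining=[) $]
Step 8: reduce F->num. Stack=[E + ( F] ptr=4 lookahead=) remaining=[) $]
Step 9: reduce T->F. Stack=[E + ( T] ptr=4 lookahead=) remaining=[) $]
Step 10: reduce E->T. Stack=[E + ( E] ptr=4 lookahead=) remaining=[) $]
Step 11: shift ). Stack=[E + ( E )] ptr=5 lookahead=$ remaining=[$]
Step 12: reduce F->( E ). Stack=[E + F] ptr=5 lookahead=$ remaining=[$]
Step 13: reduce T->F. Stack=[E + T] ptr=5 lookahead=$ remaining=[$]
Step 14: reduce E->E + T. Stack=[E] ptr=5 lookahead=$ remaining=[$]
Step 15: accept. Stack=[E] ptr=5 lookahead=$ remaining=[$]

Answer: 5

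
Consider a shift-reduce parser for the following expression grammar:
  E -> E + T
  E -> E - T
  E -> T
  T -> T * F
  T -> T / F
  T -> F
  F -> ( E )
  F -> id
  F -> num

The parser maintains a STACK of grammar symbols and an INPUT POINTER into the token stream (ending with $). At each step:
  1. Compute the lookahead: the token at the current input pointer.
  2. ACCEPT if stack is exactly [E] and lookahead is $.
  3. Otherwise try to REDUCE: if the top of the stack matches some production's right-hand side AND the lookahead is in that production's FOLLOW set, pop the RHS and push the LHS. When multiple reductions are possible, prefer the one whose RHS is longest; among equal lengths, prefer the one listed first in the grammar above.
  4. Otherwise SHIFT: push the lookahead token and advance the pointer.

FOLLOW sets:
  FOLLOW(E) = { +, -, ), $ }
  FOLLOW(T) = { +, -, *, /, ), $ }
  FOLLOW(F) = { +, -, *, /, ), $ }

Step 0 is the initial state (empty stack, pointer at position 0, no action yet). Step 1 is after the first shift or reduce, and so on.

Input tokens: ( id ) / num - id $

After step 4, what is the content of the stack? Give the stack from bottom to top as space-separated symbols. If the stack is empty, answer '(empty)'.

Step 1: shift (. Stack=[(] ptr=1 lookahead=id remaining=[id ) / num - id $]
Step 2: shift id. Stack=[( id] ptr=2 lookahead=) remaining=[) / num - id $]
Step 3: reduce F->id. Stack=[( F] ptr=2 lookahead=) remaining=[) / num - id $]
Step 4: reduce T->F. Stack=[( T] ptr=2 lookahead=) remaining=[) / num - id $]

Answer: ( T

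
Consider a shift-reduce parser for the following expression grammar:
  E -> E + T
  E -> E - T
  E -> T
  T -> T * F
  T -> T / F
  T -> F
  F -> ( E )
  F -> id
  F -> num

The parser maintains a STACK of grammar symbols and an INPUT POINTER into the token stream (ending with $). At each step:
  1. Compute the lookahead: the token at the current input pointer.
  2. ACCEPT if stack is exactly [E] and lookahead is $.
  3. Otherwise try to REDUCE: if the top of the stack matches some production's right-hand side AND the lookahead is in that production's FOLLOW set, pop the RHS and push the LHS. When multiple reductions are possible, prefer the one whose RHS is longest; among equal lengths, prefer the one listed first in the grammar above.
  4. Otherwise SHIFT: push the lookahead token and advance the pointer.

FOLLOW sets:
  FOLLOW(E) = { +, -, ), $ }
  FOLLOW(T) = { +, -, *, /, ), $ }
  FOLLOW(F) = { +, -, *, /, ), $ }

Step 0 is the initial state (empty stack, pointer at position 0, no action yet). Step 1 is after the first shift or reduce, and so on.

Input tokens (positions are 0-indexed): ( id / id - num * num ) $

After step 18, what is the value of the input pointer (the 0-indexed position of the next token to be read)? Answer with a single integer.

Answer: 8

Derivation:
Step 1: shift (. Stack=[(] ptr=1 lookahead=id remaining=[id / id - num * num ) $]
Step 2: shift id. Stack=[( id] ptr=2 lookahead=/ remaining=[/ id - num * num ) $]
Step 3: reduce F->id. Stack=[( F] ptr=2 lookahead=/ remaining=[/ id - num * num ) $]
Step 4: reduce T->F. Stack=[( T] ptr=2 lookahead=/ remaining=[/ id - num * num ) $]
Step 5: shift /. Stack=[( T /] ptr=3 lookahead=id remaining=[id - num * num ) $]
Step 6: shift id. Stack=[( T / id] ptr=4 lookahead=- remaining=[- num * num ) $]
Step 7: reduce F->id. Stack=[( T / F] ptr=4 lookahead=- remaining=[- num * num ) $]
Step 8: reduce T->T / F. Stack=[( T] ptr=4 lookahead=- remaining=[- num * num ) $]
Step 9: reduce E->T. Stack=[( E] ptr=4 lookahead=- remaining=[- num * num ) $]
Step 10: shift -. Stack=[( E -] ptr=5 lookahead=num remaining=[num * num ) $]
Step 11: shift num. Stack=[( E - num] ptr=6 lookahead=* remaining=[* num ) $]
Step 12: reduce F->num. Stack=[( E - F] ptr=6 lookahead=* remaining=[* num ) $]
Step 13: reduce T->F. Stack=[( E - T] ptr=6 lookahead=* remaining=[* num ) $]
Step 14: shift *. Stack=[( E - T *] ptr=7 lookahead=num remaining=[num ) $]
Step 15: shift num. Stack=[( E - T * num] ptr=8 lookahead=) remaining=[) $]
Step 16: reduce F->num. Stack=[( E - T * F] ptr=8 lookahead=) remaining=[) $]
Step 17: reduce T->T * F. Stack=[( E - T] ptr=8 lookahead=) remaining=[) $]
Step 18: reduce E->E - T. Stack=[( E] ptr=8 lookahead=) remaining=[) $]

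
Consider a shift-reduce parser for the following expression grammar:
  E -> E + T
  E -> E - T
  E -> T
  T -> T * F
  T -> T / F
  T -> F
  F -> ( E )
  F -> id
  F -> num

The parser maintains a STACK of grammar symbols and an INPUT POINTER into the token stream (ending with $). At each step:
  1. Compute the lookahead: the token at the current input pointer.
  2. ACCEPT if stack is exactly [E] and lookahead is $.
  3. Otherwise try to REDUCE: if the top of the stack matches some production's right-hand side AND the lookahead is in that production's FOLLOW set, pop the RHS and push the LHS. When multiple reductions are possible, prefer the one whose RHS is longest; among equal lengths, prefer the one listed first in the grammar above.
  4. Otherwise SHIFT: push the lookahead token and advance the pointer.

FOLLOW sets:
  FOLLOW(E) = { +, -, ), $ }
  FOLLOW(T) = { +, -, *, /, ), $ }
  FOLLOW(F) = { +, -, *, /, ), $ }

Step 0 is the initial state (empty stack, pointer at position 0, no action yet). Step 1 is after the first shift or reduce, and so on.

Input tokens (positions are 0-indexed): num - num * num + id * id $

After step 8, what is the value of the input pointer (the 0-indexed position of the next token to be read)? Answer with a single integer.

Step 1: shift num. Stack=[num] ptr=1 lookahead=- remaining=[- num * num + id * id $]
Step 2: reduce F->num. Stack=[F] ptr=1 lookahead=- remaining=[- num * num + id * id $]
Step 3: reduce T->F. Stack=[T] ptr=1 lookahead=- remaining=[- num * num + id * id $]
Step 4: reduce E->T. Stack=[E] ptr=1 lookahead=- remaining=[- num * num + id * id $]
Step 5: shift -. Stack=[E -] ptr=2 lookahead=num remaining=[num * num + id * id $]
Step 6: shift num. Stack=[E - num] ptr=3 lookahead=* remaining=[* num + id * id $]
Step 7: reduce F->num. Stack=[E - F] ptr=3 lookahead=* remaining=[* num + id * id $]
Step 8: reduce T->F. Stack=[E - T] ptr=3 lookahead=* remaining=[* num + id * id $]

Answer: 3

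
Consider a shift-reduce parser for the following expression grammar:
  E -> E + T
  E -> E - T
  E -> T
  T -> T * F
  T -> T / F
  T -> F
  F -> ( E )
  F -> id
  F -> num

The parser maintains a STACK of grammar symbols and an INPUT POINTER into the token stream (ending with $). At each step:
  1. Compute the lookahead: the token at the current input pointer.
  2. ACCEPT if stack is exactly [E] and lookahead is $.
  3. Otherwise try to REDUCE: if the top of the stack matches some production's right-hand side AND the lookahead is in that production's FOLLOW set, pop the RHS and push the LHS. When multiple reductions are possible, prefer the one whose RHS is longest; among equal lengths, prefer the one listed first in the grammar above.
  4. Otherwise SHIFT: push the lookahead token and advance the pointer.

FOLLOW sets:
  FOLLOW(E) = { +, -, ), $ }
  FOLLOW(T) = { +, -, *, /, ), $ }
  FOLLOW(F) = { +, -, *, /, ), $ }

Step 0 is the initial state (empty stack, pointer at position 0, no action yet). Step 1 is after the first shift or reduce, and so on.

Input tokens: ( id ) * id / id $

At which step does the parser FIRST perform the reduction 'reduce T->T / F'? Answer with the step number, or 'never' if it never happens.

Step 1: shift (. Stack=[(] ptr=1 lookahead=id remaining=[id ) * id / id $]
Step 2: shift id. Stack=[( id] ptr=2 lookahead=) remaining=[) * id / id $]
Step 3: reduce F->id. Stack=[( F] ptr=2 lookahead=) remaining=[) * id / id $]
Step 4: reduce T->F. Stack=[( T] ptr=2 lookahead=) remaining=[) * id / id $]
Step 5: reduce E->T. Stack=[( E] ptr=2 lookahead=) remaining=[) * id / id $]
Step 6: shift ). Stack=[( E )] ptr=3 lookahead=* remaining=[* id / id $]
Step 7: reduce F->( E ). Stack=[F] ptr=3 lookahead=* remaining=[* id / id $]
Step 8: reduce T->F. Stack=[T] ptr=3 lookahead=* remaining=[* id / id $]
Step 9: shift *. Stack=[T *] ptr=4 lookahead=id remaining=[id / id $]
Step 10: shift id. Stack=[T * id] ptr=5 lookahead=/ remaining=[/ id $]
Step 11: reduce F->id. Stack=[T * F] ptr=5 lookahead=/ remaining=[/ id $]
Step 12: reduce T->T * F. Stack=[T] ptr=5 lookahead=/ remaining=[/ id $]
Step 13: shift /. Stack=[T /] ptr=6 lookahead=id remaining=[id $]
Step 14: shift id. Stack=[T / id] ptr=7 lookahead=$ remaining=[$]
Step 15: reduce F->id. Stack=[T / F] ptr=7 lookahead=$ remaining=[$]
Step 16: reduce T->T / F. Stack=[T] ptr=7 lookahead=$ remaining=[$]

Answer: 16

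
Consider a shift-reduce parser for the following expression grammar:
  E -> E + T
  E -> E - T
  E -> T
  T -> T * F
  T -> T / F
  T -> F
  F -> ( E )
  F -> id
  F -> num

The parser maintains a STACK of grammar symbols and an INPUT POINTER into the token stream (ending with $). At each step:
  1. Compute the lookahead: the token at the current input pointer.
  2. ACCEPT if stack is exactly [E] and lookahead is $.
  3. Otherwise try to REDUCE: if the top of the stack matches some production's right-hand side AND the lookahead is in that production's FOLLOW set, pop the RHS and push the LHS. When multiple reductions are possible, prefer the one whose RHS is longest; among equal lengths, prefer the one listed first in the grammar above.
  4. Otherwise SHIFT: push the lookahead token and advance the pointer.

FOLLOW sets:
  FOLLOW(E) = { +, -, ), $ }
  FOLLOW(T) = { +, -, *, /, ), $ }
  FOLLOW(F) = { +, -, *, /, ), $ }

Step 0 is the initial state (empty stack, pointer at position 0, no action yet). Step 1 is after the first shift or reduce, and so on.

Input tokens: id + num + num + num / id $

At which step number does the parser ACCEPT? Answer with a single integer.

Answer: 24

Derivation:
Step 1: shift id. Stack=[id] ptr=1 lookahead=+ remaining=[+ num + num + num / id $]
Step 2: reduce F->id. Stack=[F] ptr=1 lookahead=+ remaining=[+ num + num + num / id $]
Step 3: reduce T->F. Stack=[T] ptr=1 lookahead=+ remaining=[+ num + num + num / id $]
Step 4: reduce E->T. Stack=[E] ptr=1 lookahead=+ remaining=[+ num + num + num / id $]
Step 5: shift +. Stack=[E +] ptr=2 lookahead=num remaining=[num + num + num / id $]
Step 6: shift num. Stack=[E + num] ptr=3 lookahead=+ remaining=[+ num + num / id $]
Step 7: reduce F->num. Stack=[E + F] ptr=3 lookahead=+ remaining=[+ num + num / id $]
Step 8: reduce T->F. Stack=[E + T] ptr=3 lookahead=+ remaining=[+ num + num / id $]
Step 9: reduce E->E + T. Stack=[E] ptr=3 lookahead=+ remaining=[+ num + num / id $]
Step 10: shift +. Stack=[E +] ptr=4 lookahead=num remaining=[num + num / id $]
Step 11: shift num. Stack=[E + num] ptr=5 lookahead=+ remaining=[+ num / id $]
Step 12: reduce F->num. Stack=[E + F] ptr=5 lookahead=+ remaining=[+ num / id $]
Step 13: reduce T->F. Stack=[E + T] ptr=5 lookahead=+ remaining=[+ num / id $]
Step 14: reduce E->E + T. Stack=[E] ptr=5 lookahead=+ remaining=[+ num / id $]
Step 15: shift +. Stack=[E +] ptr=6 lookahead=num remaining=[num / id $]
Step 16: shift num. Stack=[E + num] ptr=7 lookahead=/ remaining=[/ id $]
Step 17: reduce F->num. Stack=[E + F] ptr=7 lookahead=/ remaining=[/ id $]
Step 18: reduce T->F. Stack=[E + T] ptr=7 lookahead=/ remaining=[/ id $]
Step 19: shift /. Stack=[E + T /] ptr=8 lookahead=id remaining=[id $]
Step 20: shift id. Stack=[E + T / id] ptr=9 lookahead=$ remaining=[$]
Step 21: reduce F->id. Stack=[E + T / F] ptr=9 lookahead=$ remaining=[$]
Step 22: reduce T->T / F. Stack=[E + T] ptr=9 lookahead=$ remaining=[$]
Step 23: reduce E->E + T. Stack=[E] ptr=9 lookahead=$ remaining=[$]
Step 24: accept. Stack=[E] ptr=9 lookahead=$ remaining=[$]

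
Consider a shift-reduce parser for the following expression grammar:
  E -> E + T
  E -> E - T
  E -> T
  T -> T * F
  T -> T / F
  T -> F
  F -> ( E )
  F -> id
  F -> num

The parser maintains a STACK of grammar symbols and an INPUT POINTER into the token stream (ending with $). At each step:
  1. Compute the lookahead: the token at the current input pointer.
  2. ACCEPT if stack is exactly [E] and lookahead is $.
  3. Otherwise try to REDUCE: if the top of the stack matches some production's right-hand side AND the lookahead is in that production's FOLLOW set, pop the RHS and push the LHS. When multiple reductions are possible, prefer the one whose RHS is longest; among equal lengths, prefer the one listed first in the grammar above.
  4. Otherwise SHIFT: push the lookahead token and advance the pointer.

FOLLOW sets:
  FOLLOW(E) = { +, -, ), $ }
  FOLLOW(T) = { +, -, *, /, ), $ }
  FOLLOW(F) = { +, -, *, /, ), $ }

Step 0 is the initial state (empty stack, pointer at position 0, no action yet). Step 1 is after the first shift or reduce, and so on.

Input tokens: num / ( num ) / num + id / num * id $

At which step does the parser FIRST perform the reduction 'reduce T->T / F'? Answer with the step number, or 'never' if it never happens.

Step 1: shift num. Stack=[num] ptr=1 lookahead=/ remaining=[/ ( num ) / num + id / num * id $]
Step 2: reduce F->num. Stack=[F] ptr=1 lookahead=/ remaining=[/ ( num ) / num + id / num * id $]
Step 3: reduce T->F. Stack=[T] ptr=1 lookahead=/ remaining=[/ ( num ) / num + id / num * id $]
Step 4: shift /. Stack=[T /] ptr=2 lookahead=( remaining=[( num ) / num + id / num * id $]
Step 5: shift (. Stack=[T / (] ptr=3 lookahead=num remaining=[num ) / num + id / num * id $]
Step 6: shift num. Stack=[T / ( num] ptr=4 lookahead=) remaining=[) / num + id / num * id $]
Step 7: reduce F->num. Stack=[T / ( F] ptr=4 lookahead=) remaining=[) / num + id / num * id $]
Step 8: reduce T->F. Stack=[T / ( T] ptr=4 lookahead=) remaining=[) / num + id / num * id $]
Step 9: reduce E->T. Stack=[T / ( E] ptr=4 lookahead=) remaining=[) / num + id / num * id $]
Step 10: shift ). Stack=[T / ( E )] ptr=5 lookahead=/ remaining=[/ num + id / num * id $]
Step 11: reduce F->( E ). Stack=[T / F] ptr=5 lookahead=/ remaining=[/ num + id / num * id $]
Step 12: reduce T->T / F. Stack=[T] ptr=5 lookahead=/ remaining=[/ num + id / num * id $]

Answer: 12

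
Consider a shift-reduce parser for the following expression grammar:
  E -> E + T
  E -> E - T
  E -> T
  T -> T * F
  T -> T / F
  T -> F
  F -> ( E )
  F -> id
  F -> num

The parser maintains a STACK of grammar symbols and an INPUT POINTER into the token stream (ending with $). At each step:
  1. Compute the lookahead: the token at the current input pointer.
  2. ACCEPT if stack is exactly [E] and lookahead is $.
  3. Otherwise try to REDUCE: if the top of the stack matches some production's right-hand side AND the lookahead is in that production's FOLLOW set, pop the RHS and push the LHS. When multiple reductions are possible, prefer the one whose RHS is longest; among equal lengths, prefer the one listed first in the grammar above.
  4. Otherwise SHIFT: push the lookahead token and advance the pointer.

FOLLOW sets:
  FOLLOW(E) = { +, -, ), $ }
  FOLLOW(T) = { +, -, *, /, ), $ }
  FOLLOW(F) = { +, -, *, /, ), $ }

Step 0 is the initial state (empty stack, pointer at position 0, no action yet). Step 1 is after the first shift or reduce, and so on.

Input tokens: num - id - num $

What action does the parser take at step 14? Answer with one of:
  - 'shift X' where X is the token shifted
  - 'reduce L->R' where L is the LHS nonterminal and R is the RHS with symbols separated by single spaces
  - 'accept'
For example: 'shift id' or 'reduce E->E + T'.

Answer: reduce E->E - T

Derivation:
Step 1: shift num. Stack=[num] ptr=1 lookahead=- remaining=[- id - num $]
Step 2: reduce F->num. Stack=[F] ptr=1 lookahead=- remaining=[- id - num $]
Step 3: reduce T->F. Stack=[T] ptr=1 lookahead=- remaining=[- id - num $]
Step 4: reduce E->T. Stack=[E] ptr=1 lookahead=- remaining=[- id - num $]
Step 5: shift -. Stack=[E -] ptr=2 lookahead=id remaining=[id - num $]
Step 6: shift id. Stack=[E - id] ptr=3 lookahead=- remaining=[- num $]
Step 7: reduce F->id. Stack=[E - F] ptr=3 lookahead=- remaining=[- num $]
Step 8: reduce T->F. Stack=[E - T] ptr=3 lookahead=- remaining=[- num $]
Step 9: reduce E->E - T. Stack=[E] ptr=3 lookahead=- remaining=[- num $]
Step 10: shift -. Stack=[E -] ptr=4 lookahead=num remaining=[num $]
Step 11: shift num. Stack=[E - num] ptr=5 lookahead=$ remaining=[$]
Step 12: reduce F->num. Stack=[E - F] ptr=5 lookahead=$ remaining=[$]
Step 13: reduce T->F. Stack=[E - T] ptr=5 lookahead=$ remaining=[$]
Step 14: reduce E->E - T. Stack=[E] ptr=5 lookahead=$ remaining=[$]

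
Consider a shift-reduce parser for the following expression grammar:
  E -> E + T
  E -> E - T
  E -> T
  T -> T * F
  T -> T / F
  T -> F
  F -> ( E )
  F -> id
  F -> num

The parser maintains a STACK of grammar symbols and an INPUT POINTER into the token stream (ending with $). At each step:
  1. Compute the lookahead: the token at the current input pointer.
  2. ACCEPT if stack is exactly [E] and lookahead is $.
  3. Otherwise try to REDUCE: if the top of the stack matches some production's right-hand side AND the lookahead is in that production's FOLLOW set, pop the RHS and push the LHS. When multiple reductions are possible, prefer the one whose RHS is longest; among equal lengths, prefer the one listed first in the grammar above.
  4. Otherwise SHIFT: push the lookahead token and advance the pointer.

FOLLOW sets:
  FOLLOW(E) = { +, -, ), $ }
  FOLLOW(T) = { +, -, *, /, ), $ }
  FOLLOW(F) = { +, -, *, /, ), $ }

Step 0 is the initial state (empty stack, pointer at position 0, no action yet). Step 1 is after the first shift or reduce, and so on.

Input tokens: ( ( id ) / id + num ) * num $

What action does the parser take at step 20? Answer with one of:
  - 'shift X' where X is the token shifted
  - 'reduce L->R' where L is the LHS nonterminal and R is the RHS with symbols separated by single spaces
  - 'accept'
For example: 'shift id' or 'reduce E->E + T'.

Answer: shift )

Derivation:
Step 1: shift (. Stack=[(] ptr=1 lookahead=( remaining=[( id ) / id + num ) * num $]
Step 2: shift (. Stack=[( (] ptr=2 lookahead=id remaining=[id ) / id + num ) * num $]
Step 3: shift id. Stack=[( ( id] ptr=3 lookahead=) remaining=[) / id + num ) * num $]
Step 4: reduce F->id. Stack=[( ( F] ptr=3 lookahead=) remaining=[) / id + num ) * num $]
Step 5: reduce T->F. Stack=[( ( T] ptr=3 lookahead=) remaining=[) / id + num ) * num $]
Step 6: reduce E->T. Stack=[( ( E] ptr=3 lookahead=) remaining=[) / id + num ) * num $]
Step 7: shift ). Stack=[( ( E )] ptr=4 lookahead=/ remaining=[/ id + num ) * num $]
Step 8: reduce F->( E ). Stack=[( F] ptr=4 lookahead=/ remaining=[/ id + num ) * num $]
Step 9: reduce T->F. Stack=[( T] ptr=4 lookahead=/ remaining=[/ id + num ) * num $]
Step 10: shift /. Stack=[( T /] ptr=5 lookahead=id remaining=[id + num ) * num $]
Step 11: shift id. Stack=[( T / id] ptr=6 lookahead=+ remaining=[+ num ) * num $]
Step 12: reduce F->id. Stack=[( T / F] ptr=6 lookahead=+ remaining=[+ num ) * num $]
Step 13: reduce T->T / F. Stack=[( T] ptr=6 lookahead=+ remaining=[+ num ) * num $]
Step 14: reduce E->T. Stack=[( E] ptr=6 lookahead=+ remaining=[+ num ) * num $]
Step 15: shift +. Stack=[( E +] ptr=7 lookahead=num remaining=[num ) * num $]
Step 16: shift num. Stack=[( E + num] ptr=8 lookahead=) remaining=[) * num $]
Step 17: reduce F->num. Stack=[( E + F] ptr=8 lookahead=) remaining=[) * num $]
Step 18: reduce T->F. Stack=[( E + T] ptr=8 lookahead=) remaining=[) * num $]
Step 19: reduce E->E + T. Stack=[( E] ptr=8 lookahead=) remaining=[) * num $]
Step 20: shift ). Stack=[( E )] ptr=9 lookahead=* remaining=[* num $]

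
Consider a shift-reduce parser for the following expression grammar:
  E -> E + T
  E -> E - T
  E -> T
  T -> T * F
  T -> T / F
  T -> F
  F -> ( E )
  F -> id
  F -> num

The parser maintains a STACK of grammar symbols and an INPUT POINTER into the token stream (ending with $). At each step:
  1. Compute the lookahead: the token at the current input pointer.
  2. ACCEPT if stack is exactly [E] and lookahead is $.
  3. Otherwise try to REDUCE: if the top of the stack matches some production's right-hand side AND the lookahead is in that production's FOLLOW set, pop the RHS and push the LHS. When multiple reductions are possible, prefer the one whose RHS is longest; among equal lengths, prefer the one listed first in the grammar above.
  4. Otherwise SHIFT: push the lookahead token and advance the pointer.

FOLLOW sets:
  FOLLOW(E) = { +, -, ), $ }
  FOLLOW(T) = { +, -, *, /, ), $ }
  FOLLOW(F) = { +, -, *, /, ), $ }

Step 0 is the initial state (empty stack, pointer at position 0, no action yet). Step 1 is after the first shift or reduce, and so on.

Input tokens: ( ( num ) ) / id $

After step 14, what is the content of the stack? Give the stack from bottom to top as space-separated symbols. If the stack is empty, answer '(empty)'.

Step 1: shift (. Stack=[(] ptr=1 lookahead=( remaining=[( num ) ) / id $]
Step 2: shift (. Stack=[( (] ptr=2 lookahead=num remaining=[num ) ) / id $]
Step 3: shift num. Stack=[( ( num] ptr=3 lookahead=) remaining=[) ) / id $]
Step 4: reduce F->num. Stack=[( ( F] ptr=3 lookahead=) remaining=[) ) / id $]
Step 5: reduce T->F. Stack=[( ( T] ptr=3 lookahead=) remaining=[) ) / id $]
Step 6: reduce E->T. Stack=[( ( E] ptr=3 lookahead=) remaining=[) ) / id $]
Step 7: shift ). Stack=[( ( E )] ptr=4 lookahead=) remaining=[) / id $]
Step 8: reduce F->( E ). Stack=[( F] ptr=4 lookahead=) remaining=[) / id $]
Step 9: reduce T->F. Stack=[( T] ptr=4 lookahead=) remaining=[) / id $]
Step 10: reduce E->T. Stack=[( E] ptr=4 lookahead=) remaining=[) / id $]
Step 11: shift ). Stack=[( E )] ptr=5 lookahead=/ remaining=[/ id $]
Step 12: reduce F->( E ). Stack=[F] ptr=5 lookahead=/ remaining=[/ id $]
Step 13: reduce T->F. Stack=[T] ptr=5 lookahead=/ remaining=[/ id $]
Step 14: shift /. Stack=[T /] ptr=6 lookahead=id remaining=[id $]

Answer: T /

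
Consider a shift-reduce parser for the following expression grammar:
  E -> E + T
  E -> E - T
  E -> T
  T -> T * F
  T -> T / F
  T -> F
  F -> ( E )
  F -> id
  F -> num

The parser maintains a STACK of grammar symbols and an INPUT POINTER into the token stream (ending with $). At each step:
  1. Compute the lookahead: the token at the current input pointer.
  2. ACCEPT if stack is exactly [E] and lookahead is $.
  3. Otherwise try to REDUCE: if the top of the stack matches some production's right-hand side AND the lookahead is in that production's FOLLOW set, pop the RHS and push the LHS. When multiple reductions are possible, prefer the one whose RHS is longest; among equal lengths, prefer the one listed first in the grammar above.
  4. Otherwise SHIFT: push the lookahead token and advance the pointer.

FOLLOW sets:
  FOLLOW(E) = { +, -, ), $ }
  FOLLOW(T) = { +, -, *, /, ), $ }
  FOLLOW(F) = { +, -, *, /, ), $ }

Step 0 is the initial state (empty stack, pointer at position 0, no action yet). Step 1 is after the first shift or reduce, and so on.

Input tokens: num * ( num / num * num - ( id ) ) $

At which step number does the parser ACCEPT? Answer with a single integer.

Answer: 32

Derivation:
Step 1: shift num. Stack=[num] ptr=1 lookahead=* remaining=[* ( num / num * num - ( id ) ) $]
Step 2: reduce F->num. Stack=[F] ptr=1 lookahead=* remaining=[* ( num / num * num - ( id ) ) $]
Step 3: reduce T->F. Stack=[T] ptr=1 lookahead=* remaining=[* ( num / num * num - ( id ) ) $]
Step 4: shift *. Stack=[T *] ptr=2 lookahead=( remaining=[( num / num * num - ( id ) ) $]
Step 5: shift (. Stack=[T * (] ptr=3 lookahead=num remaining=[num / num * num - ( id ) ) $]
Step 6: shift num. Stack=[T * ( num] ptr=4 lookahead=/ remaining=[/ num * num - ( id ) ) $]
Step 7: reduce F->num. Stack=[T * ( F] ptr=4 lookahead=/ remaining=[/ num * num - ( id ) ) $]
Step 8: reduce T->F. Stack=[T * ( T] ptr=4 lookahead=/ remaining=[/ num * num - ( id ) ) $]
Step 9: shift /. Stack=[T * ( T /] ptr=5 lookahead=num remaining=[num * num - ( id ) ) $]
Step 10: shift num. Stack=[T * ( T / num] ptr=6 lookahead=* remaining=[* num - ( id ) ) $]
Step 11: reduce F->num. Stack=[T * ( T / F] ptr=6 lookahead=* remaining=[* num - ( id ) ) $]
Step 12: reduce T->T / F. Stack=[T * ( T] ptr=6 lookahead=* remaining=[* num - ( id ) ) $]
Step 13: shift *. Stack=[T * ( T *] ptr=7 lookahead=num remaining=[num - ( id ) ) $]
Step 14: shift num. Stack=[T * ( T * num] ptr=8 lookahead=- remaining=[- ( id ) ) $]
Step 15: reduce F->num. Stack=[T * ( T * F] ptr=8 lookahead=- remaining=[- ( id ) ) $]
Step 16: reduce T->T * F. Stack=[T * ( T] ptr=8 lookahead=- remaining=[- ( id ) ) $]
Step 17: reduce E->T. Stack=[T * ( E] ptr=8 lookahead=- remaining=[- ( id ) ) $]
Step 18: shift -. Stack=[T * ( E -] ptr=9 lookahead=( remaining=[( id ) ) $]
Step 19: shift (. Stack=[T * ( E - (] ptr=10 lookahead=id remaining=[id ) ) $]
Step 20: shift id. Stack=[T * ( E - ( id] ptr=11 lookahead=) remaining=[) ) $]
Step 21: reduce F->id. Stack=[T * ( E - ( F] ptr=11 lookahead=) remaining=[) ) $]
Step 22: reduce T->F. Stack=[T * ( E - ( T] ptr=11 lookahead=) remaining=[) ) $]
Step 23: reduce E->T. Stack=[T * ( E - ( E] ptr=11 lookahead=) remaining=[) ) $]
Step 24: shift ). Stack=[T * ( E - ( E )] ptr=12 lookahead=) remaining=[) $]
Step 25: reduce F->( E ). Stack=[T * ( E - F] ptr=12 lookahead=) remaining=[) $]
Step 26: reduce T->F. Stack=[T * ( E - T] ptr=12 lookahead=) remaining=[) $]
Step 27: reduce E->E - T. Stack=[T * ( E] ptr=12 lookahead=) remaining=[) $]
Step 28: shift ). Stack=[T * ( E )] ptr=13 lookahead=$ remaining=[$]
Step 29: reduce F->( E ). Stack=[T * F] ptr=13 lookahead=$ remaining=[$]
Step 30: reduce T->T * F. Stack=[T] ptr=13 lookahead=$ remaining=[$]
Step 31: reduce E->T. Stack=[E] ptr=13 lookahead=$ remaining=[$]
Step 32: accept. Stack=[E] ptr=13 lookahead=$ remaining=[$]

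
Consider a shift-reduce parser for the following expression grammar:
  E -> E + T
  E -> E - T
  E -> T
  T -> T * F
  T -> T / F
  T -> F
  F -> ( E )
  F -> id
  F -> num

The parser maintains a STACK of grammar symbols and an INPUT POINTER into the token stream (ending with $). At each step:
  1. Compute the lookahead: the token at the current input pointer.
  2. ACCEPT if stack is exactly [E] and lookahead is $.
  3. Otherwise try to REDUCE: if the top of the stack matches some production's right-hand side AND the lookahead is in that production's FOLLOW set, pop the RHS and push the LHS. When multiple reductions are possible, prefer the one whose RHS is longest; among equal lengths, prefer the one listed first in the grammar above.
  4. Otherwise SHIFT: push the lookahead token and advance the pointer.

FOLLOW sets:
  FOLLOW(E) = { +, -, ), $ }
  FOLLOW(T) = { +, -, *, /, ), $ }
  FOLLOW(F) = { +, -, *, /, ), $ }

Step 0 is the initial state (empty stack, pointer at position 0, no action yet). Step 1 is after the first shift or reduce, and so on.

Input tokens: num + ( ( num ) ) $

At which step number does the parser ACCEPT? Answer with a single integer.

Answer: 20

Derivation:
Step 1: shift num. Stack=[num] ptr=1 lookahead=+ remaining=[+ ( ( num ) ) $]
Step 2: reduce F->num. Stack=[F] ptr=1 lookahead=+ remaining=[+ ( ( num ) ) $]
Step 3: reduce T->F. Stack=[T] ptr=1 lookahead=+ remaining=[+ ( ( num ) ) $]
Step 4: reduce E->T. Stack=[E] ptr=1 lookahead=+ remaining=[+ ( ( num ) ) $]
Step 5: shift +. Stack=[E +] ptr=2 lookahead=( remaining=[( ( num ) ) $]
Step 6: shift (. Stack=[E + (] ptr=3 lookahead=( remaining=[( num ) ) $]
Step 7: shift (. Stack=[E + ( (] ptr=4 lookahead=num remaining=[num ) ) $]
Step 8: shift num. Stack=[E + ( ( num] ptr=5 lookahead=) remaining=[) ) $]
Step 9: reduce F->num. Stack=[E + ( ( F] ptr=5 lookahead=) remaining=[) ) $]
Step 10: reduce T->F. Stack=[E + ( ( T] ptr=5 lookahead=) remaining=[) ) $]
Step 11: reduce E->T. Stack=[E + ( ( E] ptr=5 lookahead=) remaining=[) ) $]
Step 12: shift ). Stack=[E + ( ( E )] ptr=6 lookahead=) remaining=[) $]
Step 13: reduce F->( E ). Stack=[E + ( F] ptr=6 lookahead=) remaining=[) $]
Step 14: reduce T->F. Stack=[E + ( T] ptr=6 lookahead=) remaining=[) $]
Step 15: reduce E->T. Stack=[E + ( E] ptr=6 lookahead=) remaining=[) $]
Step 16: shift ). Stack=[E + ( E )] ptr=7 lookahead=$ remaining=[$]
Step 17: reduce F->( E ). Stack=[E + F] ptr=7 lookahead=$ remaining=[$]
Step 18: reduce T->F. Stack=[E + T] ptr=7 lookahead=$ remaining=[$]
Step 19: reduce E->E + T. Stack=[E] ptr=7 lookahead=$ remaining=[$]
Step 20: accept. Stack=[E] ptr=7 lookahead=$ remaining=[$]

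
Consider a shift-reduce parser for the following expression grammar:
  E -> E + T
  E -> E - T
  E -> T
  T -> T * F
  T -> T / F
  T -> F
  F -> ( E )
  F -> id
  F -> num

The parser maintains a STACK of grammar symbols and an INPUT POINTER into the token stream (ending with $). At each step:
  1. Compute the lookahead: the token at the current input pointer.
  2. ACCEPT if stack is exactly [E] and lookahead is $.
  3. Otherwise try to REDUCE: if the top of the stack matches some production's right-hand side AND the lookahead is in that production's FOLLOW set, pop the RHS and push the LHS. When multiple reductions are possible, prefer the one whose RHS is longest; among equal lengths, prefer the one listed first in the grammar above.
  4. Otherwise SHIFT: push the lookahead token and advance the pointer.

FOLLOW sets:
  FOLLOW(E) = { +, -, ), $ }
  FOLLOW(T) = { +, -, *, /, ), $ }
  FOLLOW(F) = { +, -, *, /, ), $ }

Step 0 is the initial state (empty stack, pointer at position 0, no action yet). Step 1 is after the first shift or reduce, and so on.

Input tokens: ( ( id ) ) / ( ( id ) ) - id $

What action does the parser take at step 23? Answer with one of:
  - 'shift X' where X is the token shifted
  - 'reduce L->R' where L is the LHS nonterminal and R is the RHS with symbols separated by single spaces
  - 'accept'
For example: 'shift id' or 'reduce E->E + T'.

Answer: reduce T->F

Derivation:
Step 1: shift (. Stack=[(] ptr=1 lookahead=( remaining=[( id ) ) / ( ( id ) ) - id $]
Step 2: shift (. Stack=[( (] ptr=2 lookahead=id remaining=[id ) ) / ( ( id ) ) - id $]
Step 3: shift id. Stack=[( ( id] ptr=3 lookahead=) remaining=[) ) / ( ( id ) ) - id $]
Step 4: reduce F->id. Stack=[( ( F] ptr=3 lookahead=) remaining=[) ) / ( ( id ) ) - id $]
Step 5: reduce T->F. Stack=[( ( T] ptr=3 lookahead=) remaining=[) ) / ( ( id ) ) - id $]
Step 6: reduce E->T. Stack=[( ( E] ptr=3 lookahead=) remaining=[) ) / ( ( id ) ) - id $]
Step 7: shift ). Stack=[( ( E )] ptr=4 lookahead=) remaining=[) / ( ( id ) ) - id $]
Step 8: reduce F->( E ). Stack=[( F] ptr=4 lookahead=) remaining=[) / ( ( id ) ) - id $]
Step 9: reduce T->F. Stack=[( T] ptr=4 lookahead=) remaining=[) / ( ( id ) ) - id $]
Step 10: reduce E->T. Stack=[( E] ptr=4 lookahead=) remaining=[) / ( ( id ) ) - id $]
Step 11: shift ). Stack=[( E )] ptr=5 lookahead=/ remaining=[/ ( ( id ) ) - id $]
Step 12: reduce F->( E ). Stack=[F] ptr=5 lookahead=/ remaining=[/ ( ( id ) ) - id $]
Step 13: reduce T->F. Stack=[T] ptr=5 lookahead=/ remaining=[/ ( ( id ) ) - id $]
Step 14: shift /. Stack=[T /] ptr=6 lookahead=( remaining=[( ( id ) ) - id $]
Step 15: shift (. Stack=[T / (] ptr=7 lookahead=( remaining=[( id ) ) - id $]
Step 16: shift (. Stack=[T / ( (] ptr=8 lookahead=id remaining=[id ) ) - id $]
Step 17: shift id. Stack=[T / ( ( id] ptr=9 lookahead=) remaining=[) ) - id $]
Step 18: reduce F->id. Stack=[T / ( ( F] ptr=9 lookahead=) remaining=[) ) - id $]
Step 19: reduce T->F. Stack=[T / ( ( T] ptr=9 lookahead=) remaining=[) ) - id $]
Step 20: reduce E->T. Stack=[T / ( ( E] ptr=9 lookahead=) remaining=[) ) - id $]
Step 21: shift ). Stack=[T / ( ( E )] ptr=10 lookahead=) remaining=[) - id $]
Step 22: reduce F->( E ). Stack=[T / ( F] ptr=10 lookahead=) remaining=[) - id $]
Step 23: reduce T->F. Stack=[T / ( T] ptr=10 lookahead=) remaining=[) - id $]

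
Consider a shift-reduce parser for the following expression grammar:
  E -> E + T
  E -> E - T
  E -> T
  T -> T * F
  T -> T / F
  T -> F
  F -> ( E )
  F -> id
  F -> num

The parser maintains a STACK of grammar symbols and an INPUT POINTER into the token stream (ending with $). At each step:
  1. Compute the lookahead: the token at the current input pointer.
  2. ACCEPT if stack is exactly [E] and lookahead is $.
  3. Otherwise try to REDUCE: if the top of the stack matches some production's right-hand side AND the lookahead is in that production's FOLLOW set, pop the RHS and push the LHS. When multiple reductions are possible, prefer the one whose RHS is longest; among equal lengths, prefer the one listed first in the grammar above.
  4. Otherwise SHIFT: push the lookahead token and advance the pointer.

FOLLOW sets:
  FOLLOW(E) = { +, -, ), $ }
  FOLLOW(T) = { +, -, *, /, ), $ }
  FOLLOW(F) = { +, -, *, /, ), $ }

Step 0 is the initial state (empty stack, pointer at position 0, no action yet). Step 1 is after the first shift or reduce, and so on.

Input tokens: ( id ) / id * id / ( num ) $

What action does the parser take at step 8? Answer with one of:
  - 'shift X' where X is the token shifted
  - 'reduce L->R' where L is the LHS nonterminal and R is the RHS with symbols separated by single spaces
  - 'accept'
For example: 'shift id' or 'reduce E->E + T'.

Step 1: shift (. Stack=[(] ptr=1 lookahead=id remaining=[id ) / id * id / ( num ) $]
Step 2: shift id. Stack=[( id] ptr=2 lookahead=) remaining=[) / id * id / ( num ) $]
Step 3: reduce F->id. Stack=[( F] ptr=2 lookahead=) remaining=[) / id * id / ( num ) $]
Step 4: reduce T->F. Stack=[( T] ptr=2 lookahead=) remaining=[) / id * id / ( num ) $]
Step 5: reduce E->T. Stack=[( E] ptr=2 lookahead=) remaining=[) / id * id / ( num ) $]
Step 6: shift ). Stack=[( E )] ptr=3 lookahead=/ remaining=[/ id * id / ( num ) $]
Step 7: reduce F->( E ). Stack=[F] ptr=3 lookahead=/ remaining=[/ id * id / ( num ) $]
Step 8: reduce T->F. Stack=[T] ptr=3 lookahead=/ remaining=[/ id * id / ( num ) $]

Answer: reduce T->F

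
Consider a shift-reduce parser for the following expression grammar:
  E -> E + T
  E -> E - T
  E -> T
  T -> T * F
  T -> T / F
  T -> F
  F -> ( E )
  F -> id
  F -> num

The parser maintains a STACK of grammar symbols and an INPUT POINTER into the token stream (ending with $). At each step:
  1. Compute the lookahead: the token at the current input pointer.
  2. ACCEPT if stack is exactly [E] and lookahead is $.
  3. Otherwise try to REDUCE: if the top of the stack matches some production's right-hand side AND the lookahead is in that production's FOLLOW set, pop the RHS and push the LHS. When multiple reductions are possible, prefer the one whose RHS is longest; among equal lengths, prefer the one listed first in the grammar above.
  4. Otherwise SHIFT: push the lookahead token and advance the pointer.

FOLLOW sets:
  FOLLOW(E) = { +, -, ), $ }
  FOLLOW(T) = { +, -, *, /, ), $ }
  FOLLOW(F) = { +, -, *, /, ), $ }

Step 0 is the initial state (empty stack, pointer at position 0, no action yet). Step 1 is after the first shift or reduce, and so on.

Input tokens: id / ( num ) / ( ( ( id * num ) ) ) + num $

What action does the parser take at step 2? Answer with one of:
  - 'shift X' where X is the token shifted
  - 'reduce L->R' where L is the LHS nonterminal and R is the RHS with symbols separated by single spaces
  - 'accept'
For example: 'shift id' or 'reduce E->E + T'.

Step 1: shift id. Stack=[id] ptr=1 lookahead=/ remaining=[/ ( num ) / ( ( ( id * num ) ) ) + num $]
Step 2: reduce F->id. Stack=[F] ptr=1 lookahead=/ remaining=[/ ( num ) / ( ( ( id * num ) ) ) + num $]

Answer: reduce F->id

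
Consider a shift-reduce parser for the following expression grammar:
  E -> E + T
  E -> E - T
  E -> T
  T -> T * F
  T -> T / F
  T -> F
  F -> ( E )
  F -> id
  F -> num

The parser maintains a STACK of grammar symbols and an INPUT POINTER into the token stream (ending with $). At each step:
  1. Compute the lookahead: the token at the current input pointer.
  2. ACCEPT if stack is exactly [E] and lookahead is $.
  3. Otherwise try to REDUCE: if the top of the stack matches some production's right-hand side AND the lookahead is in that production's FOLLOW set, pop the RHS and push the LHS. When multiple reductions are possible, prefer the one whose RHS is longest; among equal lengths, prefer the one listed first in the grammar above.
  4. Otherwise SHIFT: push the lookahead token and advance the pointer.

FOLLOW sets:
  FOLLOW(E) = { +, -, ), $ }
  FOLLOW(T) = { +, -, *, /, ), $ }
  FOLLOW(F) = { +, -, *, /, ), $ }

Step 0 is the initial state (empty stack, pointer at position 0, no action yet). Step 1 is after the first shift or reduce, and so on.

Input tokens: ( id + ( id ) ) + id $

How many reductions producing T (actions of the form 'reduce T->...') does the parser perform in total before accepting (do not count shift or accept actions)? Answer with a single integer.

Step 1: shift (. Stack=[(] ptr=1 lookahead=id remaining=[id + ( id ) ) + id $]
Step 2: shift id. Stack=[( id] ptr=2 lookahead=+ remaining=[+ ( id ) ) + id $]
Step 3: reduce F->id. Stack=[( F] ptr=2 lookahead=+ remaining=[+ ( id ) ) + id $]
Step 4: reduce T->F. Stack=[( T] ptr=2 lookahead=+ remaining=[+ ( id ) ) + id $]
Step 5: reduce E->T. Stack=[( E] ptr=2 lookahead=+ remaining=[+ ( id ) ) + id $]
Step 6: shift +. Stack=[( E +] ptr=3 lookahead=( remaining=[( id ) ) + id $]
Step 7: shift (. Stack=[( E + (] ptr=4 lookahead=id remaining=[id ) ) + id $]
Step 8: shift id. Stack=[( E + ( id] ptr=5 lookahead=) remaining=[) ) + id $]
Step 9: reduce F->id. Stack=[( E + ( F] ptr=5 lookahead=) remaining=[) ) + id $]
Step 10: reduce T->F. Stack=[( E + ( T] ptr=5 lookahead=) remaining=[) ) + id $]
Step 11: reduce E->T. Stack=[( E + ( E] ptr=5 lookahead=) remaining=[) ) + id $]
Step 12: shift ). Stack=[( E + ( E )] ptr=6 lookahead=) remaining=[) + id $]
Step 13: reduce F->( E ). Stack=[( E + F] ptr=6 lookahead=) remaining=[) + id $]
Step 14: reduce T->F. Stack=[( E + T] ptr=6 lookahead=) remaining=[) + id $]
Step 15: reduce E->E + T. Stack=[( E] ptr=6 lookahead=) remaining=[) + id $]
Step 16: shift ). Stack=[( E )] ptr=7 lookahead=+ remaining=[+ id $]
Step 17: reduce F->( E ). Stack=[F] ptr=7 lookahead=+ remaining=[+ id $]
Step 18: reduce T->F. Stack=[T] ptr=7 lookahead=+ remaining=[+ id $]
Step 19: reduce E->T. Stack=[E] ptr=7 lookahead=+ remaining=[+ id $]
Step 20: shift +. Stack=[E +] ptr=8 lookahead=id remaining=[id $]
Step 21: shift id. Stack=[E + id] ptr=9 lookahead=$ remaining=[$]
Step 22: reduce F->id. Stack=[E + F] ptr=9 lookahead=$ remaining=[$]
Step 23: reduce T->F. Stack=[E + T] ptr=9 lookahead=$ remaining=[$]
Step 24: reduce E->E + T. Stack=[E] ptr=9 lookahead=$ remaining=[$]
Step 25: accept. Stack=[E] ptr=9 lookahead=$ remaining=[$]

Answer: 5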